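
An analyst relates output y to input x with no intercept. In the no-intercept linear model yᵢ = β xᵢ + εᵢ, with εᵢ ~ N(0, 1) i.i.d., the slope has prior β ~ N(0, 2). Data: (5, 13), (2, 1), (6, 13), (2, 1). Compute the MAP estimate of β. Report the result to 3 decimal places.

β̂_MAP = 2.115

log p(β | y) = −Σ(yᵢ − βxᵢ)²/(2·1) − β²/(2·2) + const.
Setting the derivative to zero: Σxᵢ(yᵢ − βxᵢ)/1 − β/2 = 0, so β = Σxᵢyᵢ / (Σxᵢ² + σ²/τ²).
Σxᵢyᵢ = 5·13 + 2·1 + 6·13 + 2·1 = 147; Σxᵢ² = 69; σ²/τ² = 0.5.
β̂_MAP = 147 / (69 + 0.5) = 147/69.5 ≈ 2.115.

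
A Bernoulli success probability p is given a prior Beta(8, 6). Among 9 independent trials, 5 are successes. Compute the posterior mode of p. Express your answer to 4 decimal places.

p̂_MAP = 0.5714

Prior: Beta(8, 6).
Data: 5 successes in 9 trials. The binomial likelihood contributes p^5(1−p)^4, so the posterior is Beta(8+5, 6+4) = Beta(13, 10).
For Beta(a, b) with a, b > 1 the mode is (a−1)/(a+b−2) = 12/21 ≈ 0.5714.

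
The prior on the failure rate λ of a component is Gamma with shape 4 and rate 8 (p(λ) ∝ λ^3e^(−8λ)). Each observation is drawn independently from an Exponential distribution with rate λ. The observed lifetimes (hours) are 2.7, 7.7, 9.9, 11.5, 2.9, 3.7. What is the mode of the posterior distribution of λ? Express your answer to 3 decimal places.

λ̂_MAP = 0.194

The Exponential(rate=λ) likelihood is ∝ λ^n e^(−λΣtᵢ). Here n = 6 and Σtᵢ = 2.7 + 7.7 + 9.9 + 11.5 + 2.9 + 3.7 = 38.4.
Posterior ∝ λ^3e^(−8λ) · λ^6e^(−38.4λ) = λ^9e^(−46.4λ), i.e. Gamma(10, 46.4).
Mode = (a−1)/b = 9/46.4 ≈ 0.194.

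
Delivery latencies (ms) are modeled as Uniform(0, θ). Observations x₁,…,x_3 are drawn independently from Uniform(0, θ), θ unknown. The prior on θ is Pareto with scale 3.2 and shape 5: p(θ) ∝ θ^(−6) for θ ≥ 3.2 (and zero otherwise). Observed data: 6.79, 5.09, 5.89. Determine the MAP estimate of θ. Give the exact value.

The Uniform(0, θ) likelihood is θ^(−n) for θ ≥ max(xᵢ), zero otherwise. Here max(xᵢ) = 6.79.
Posterior ∝ θ^(−6) · θ^(−3) = θ^(−9) on θ ≥ max(3.2, 6.79) = 6.79.
This density is strictly decreasing in θ, so the posterior mode lies at the lower boundary of the support.

θ̂_MAP = 6.79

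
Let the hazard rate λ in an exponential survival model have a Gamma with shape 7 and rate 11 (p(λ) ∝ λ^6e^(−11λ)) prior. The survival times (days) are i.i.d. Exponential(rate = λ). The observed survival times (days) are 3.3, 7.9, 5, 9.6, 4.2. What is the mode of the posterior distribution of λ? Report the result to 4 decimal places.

The Exponential(rate=λ) likelihood is ∝ λ^n e^(−λΣtᵢ). Here n = 5 and Σtᵢ = 3.3 + 7.9 + 5 + 9.6 + 4.2 = 30.
Posterior ∝ λ^6e^(−11λ) · λ^5e^(−30λ) = λ^11e^(−41λ), i.e. Gamma(12, 41).
Mode = (a−1)/b = 11/41 ≈ 0.2683.

λ̂_MAP = 0.2683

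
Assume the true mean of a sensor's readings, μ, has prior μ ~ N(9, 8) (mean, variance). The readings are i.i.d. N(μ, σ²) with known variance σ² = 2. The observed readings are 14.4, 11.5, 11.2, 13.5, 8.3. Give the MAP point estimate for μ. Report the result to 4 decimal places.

μ̂_MAP = 11.6476

n = 5; x̄ = (14.4 + 11.5 + 11.2 + 13.5 + 8.3)/5 = 58.9/5 = 11.78.
For a Normal prior and Normal likelihood with known variance, the posterior is Normal; its mode equals its mean, the precision-weighted average.
Prior precision 1/σ₀² = 1/8 = 0.125; data precision n/σ² = 5/2 = 2.5.
μ̂ = (0.125·9 + 2.5·11.78) / (0.125 + 2.5) = 30.575/2.625 = 1223/105 ≈ 11.6476.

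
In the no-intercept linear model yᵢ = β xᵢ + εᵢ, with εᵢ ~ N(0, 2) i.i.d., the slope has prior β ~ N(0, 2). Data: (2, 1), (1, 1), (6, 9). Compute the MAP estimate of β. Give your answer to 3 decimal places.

log p(β | y) = −Σ(yᵢ − βxᵢ)²/(2·2) − β²/(2·2) + const.
Setting the derivative to zero: Σxᵢ(yᵢ − βxᵢ)/2 − β/2 = 0, so β = Σxᵢyᵢ / (Σxᵢ² + σ²/τ²).
Σxᵢyᵢ = 2·1 + 1·1 + 6·9 = 57; Σxᵢ² = 41; σ²/τ² = 1.
β̂_MAP = 57 / (41 + 1) = 57/42 ≈ 1.357.

β̂_MAP = 1.357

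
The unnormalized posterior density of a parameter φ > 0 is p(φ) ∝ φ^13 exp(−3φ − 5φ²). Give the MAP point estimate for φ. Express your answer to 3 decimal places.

φ̂_MAP = 1.000

ℓ'(φ) = 13/φ − 3 − 10φ. Setting this to zero and multiplying by φ: 10φ² + 3φ − 13 = 0.
φ = (−3 + √(3² + 4·10·13)) / (2·10) = (−3 + √529) / 20 = (−3 + 23)/20 = 1.
ℓ''(φ) = −13/φ² − 10 < 0, confirming a maximum.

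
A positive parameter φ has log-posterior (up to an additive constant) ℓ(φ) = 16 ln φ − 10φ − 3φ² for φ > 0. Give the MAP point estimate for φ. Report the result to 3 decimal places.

φ̂_MAP = 1.000

ℓ'(φ) = 16/φ − 10 − 6φ. Setting this to zero and multiplying by φ: 6φ² + 10φ − 16 = 0.
φ = (−10 + √(10² + 4·6·16)) / (2·6) = (−10 + √484) / 12 = (−10 + 22)/12 = 1.
ℓ''(φ) = −16/φ² − 6 < 0, confirming a maximum.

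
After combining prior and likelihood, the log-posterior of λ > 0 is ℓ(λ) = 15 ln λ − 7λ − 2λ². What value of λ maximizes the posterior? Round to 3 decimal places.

λ̂_MAP = 1.250

ℓ'(λ) = 15/λ − 7 − 4λ. Setting this to zero and multiplying by λ: 4λ² + 7λ − 15 = 0.
λ = (−7 + √(7² + 4·4·15)) / (2·4) = (−7 + √289) / 8 = (−7 + 17)/8 = 5/4.
ℓ''(λ) = −15/λ² − 4 < 0, confirming a maximum.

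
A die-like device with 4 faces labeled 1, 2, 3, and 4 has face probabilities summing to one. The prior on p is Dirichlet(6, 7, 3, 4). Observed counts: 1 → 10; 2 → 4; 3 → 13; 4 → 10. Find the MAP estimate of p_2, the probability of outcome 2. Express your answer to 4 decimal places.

The posterior is Dirichlet(αᵢ + nᵢ) = Dirichlet(16, 11, 16, 14).
For a Dirichlet(a₁,…,a_K) with all aᵢ > 1, the mode has j-th component (aⱼ − 1)/(Σaᵢ − K).
Here Σaᵢ = 57 and K = 4, so p_2 = (11 − 1)/(57 − 4) = 10/53 ≈ 0.1887.

MAP estimate: 0.1887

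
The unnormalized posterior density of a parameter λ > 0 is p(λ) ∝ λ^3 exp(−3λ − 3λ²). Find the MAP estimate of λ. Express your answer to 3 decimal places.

λ̂_MAP = 0.500

ℓ'(λ) = 3/λ − 3 − 6λ. Setting this to zero and multiplying by λ: 6λ² + 3λ − 3 = 0.
λ = (−3 + √(3² + 4·6·3)) / (2·6) = (−3 + √81) / 12 = (−3 + 9)/12 = 1/2.
ℓ''(λ) = −3/λ² − 6 < 0, confirming a maximum.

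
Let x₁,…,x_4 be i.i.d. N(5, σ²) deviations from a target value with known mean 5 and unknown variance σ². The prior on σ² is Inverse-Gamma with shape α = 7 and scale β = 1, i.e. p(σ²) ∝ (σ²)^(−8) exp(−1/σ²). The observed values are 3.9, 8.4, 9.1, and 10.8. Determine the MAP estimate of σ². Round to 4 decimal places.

σ̂²_MAP = 3.2610

Sum of squared deviations about the known mean: SS = (3.9−5)² + (8.4−5)² + (9.1−5)² + (10.8−5)² = 63.22.
The Normal likelihood contributes (σ²)^(−n/2) exp(−SS/(2σ²)), so the posterior is Inverse-Gamma(α + n/2, β + SS/2) = Inverse-Gamma(9, 32.61).
The mode of Inverse-Gamma(a, b) is b/(a+1) = 32.61/10 ≈ 3.2610.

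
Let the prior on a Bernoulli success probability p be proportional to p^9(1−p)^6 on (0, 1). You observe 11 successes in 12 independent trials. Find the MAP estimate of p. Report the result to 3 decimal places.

The prior density ∝ p^9(1−p)^6 is the kernel of Beta(10, 7).
Data: 11 successes in 12 trials. The binomial likelihood contributes p^11(1−p)^1, so the posterior is Beta(10+11, 7+1) = Beta(21, 8).
For Beta(a, b) with a, b > 1 the mode is (a−1)/(a+b−2) = 20/27 ≈ 0.741.

p̂_MAP = 0.741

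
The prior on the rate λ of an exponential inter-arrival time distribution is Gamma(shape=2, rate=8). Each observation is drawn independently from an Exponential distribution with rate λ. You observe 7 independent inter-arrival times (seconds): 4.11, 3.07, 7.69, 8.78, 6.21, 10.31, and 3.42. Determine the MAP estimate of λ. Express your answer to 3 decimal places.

λ̂_MAP = 0.155

The Exponential(rate=λ) likelihood is ∝ λ^n e^(−λΣtᵢ). Here n = 7 and Σtᵢ = 4.11 + 3.07 + 7.69 + 8.78 + 6.21 + 10.31 + 3.42 = 43.59.
Posterior ∝ λe^(−8λ) · λ^7e^(−43.59λ) = λ^8e^(−51.59λ), i.e. Gamma(9, 51.59).
Mode = (a−1)/b = 8/51.59 ≈ 0.155.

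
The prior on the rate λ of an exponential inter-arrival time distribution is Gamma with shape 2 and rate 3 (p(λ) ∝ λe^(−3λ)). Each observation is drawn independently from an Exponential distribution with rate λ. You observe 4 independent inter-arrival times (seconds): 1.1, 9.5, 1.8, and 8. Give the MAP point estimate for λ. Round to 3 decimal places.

λ̂_MAP = 0.214

The Exponential(rate=λ) likelihood is ∝ λ^n e^(−λΣtᵢ). Here n = 4 and Σtᵢ = 1.1 + 9.5 + 1.8 + 8 = 20.4.
Posterior ∝ λe^(−3λ) · λ^4e^(−20.4λ) = λ^5e^(−23.4λ), i.e. Gamma(6, 23.4).
Mode = (a−1)/b = 5/23.4 ≈ 0.214.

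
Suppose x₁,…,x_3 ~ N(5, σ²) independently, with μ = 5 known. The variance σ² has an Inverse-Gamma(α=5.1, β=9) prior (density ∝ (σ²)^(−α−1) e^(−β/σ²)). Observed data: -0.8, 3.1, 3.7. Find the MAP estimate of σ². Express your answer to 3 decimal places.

σ̂²_MAP = 3.746

Sum of squared deviations about the known mean: SS = (-0.8−5)² + (3.1−5)² + (3.7−5)² = 38.94.
The Normal likelihood contributes (σ²)^(−n/2) exp(−SS/(2σ²)), so the posterior is Inverse-Gamma(α + n/2, β + SS/2) = Inverse-Gamma(6.6, 28.47).
The mode of Inverse-Gamma(a, b) is b/(a+1) = 28.47/7.6 ≈ 3.746.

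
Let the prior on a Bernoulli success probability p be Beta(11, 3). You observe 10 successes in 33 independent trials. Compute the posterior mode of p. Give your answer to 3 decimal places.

p̂_MAP = 0.444

Prior: Beta(11, 3).
Data: 10 successes in 33 trials. The binomial likelihood contributes p^10(1−p)^23, so the posterior is Beta(11+10, 3+23) = Beta(21, 26).
For Beta(a, b) with a, b > 1 the mode is (a−1)/(a+b−2) = 20/45 ≈ 0.444.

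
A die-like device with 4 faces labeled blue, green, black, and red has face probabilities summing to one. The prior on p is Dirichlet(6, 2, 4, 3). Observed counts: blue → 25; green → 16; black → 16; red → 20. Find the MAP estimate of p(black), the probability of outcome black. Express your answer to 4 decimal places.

MAP estimate of p(black) = 0.2159

The posterior is Dirichlet(αᵢ + nᵢ) = Dirichlet(31, 18, 20, 23).
For a Dirichlet(a₁,…,a_K) with all aᵢ > 1, the mode has j-th component (aⱼ − 1)/(Σaᵢ − K).
Here Σaᵢ = 92 and K = 4, so p(black) = (20 − 1)/(92 − 4) = 19/88 ≈ 0.2159.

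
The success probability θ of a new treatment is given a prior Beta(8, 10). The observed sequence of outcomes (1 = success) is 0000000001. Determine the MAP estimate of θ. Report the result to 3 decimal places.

Prior: Beta(8, 10).
Data: 1 success in 10 trials (from the sequence). The binomial likelihood contributes θ(1−θ)^9, so the posterior is Beta(8+1, 10+9) = Beta(9, 19).
For Beta(a, b) with a, b > 1 the mode is (a−1)/(a+b−2) = 8/26 ≈ 0.308.

θ̂_MAP = 0.308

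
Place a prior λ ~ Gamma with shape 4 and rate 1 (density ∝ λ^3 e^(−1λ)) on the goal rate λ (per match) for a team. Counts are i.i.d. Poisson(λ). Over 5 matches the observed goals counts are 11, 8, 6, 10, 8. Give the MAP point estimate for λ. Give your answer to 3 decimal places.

λ̂_MAP = 7.667

Σxᵢ = 11+8+6+10+8 = 43, with n = 5.
Posterior ∝ λ^3e^(−1λ) · λ^43e^(−5λ) = λ^46e^(−6λ), i.e. Gamma(shape=47, rate=6).
The mode of a Gamma(a, b) with a ≥ 1 (shape–rate) is (a−1)/b = 46/6 ≈ 7.667.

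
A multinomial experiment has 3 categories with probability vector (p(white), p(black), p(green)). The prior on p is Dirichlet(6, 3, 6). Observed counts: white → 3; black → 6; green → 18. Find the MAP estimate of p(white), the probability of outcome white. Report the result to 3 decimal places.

MAP estimate of p(white) = 0.205

The posterior is Dirichlet(αᵢ + nᵢ) = Dirichlet(9, 9, 24).
For a Dirichlet(a₁,…,a_K) with all aᵢ > 1, the mode has j-th component (aⱼ − 1)/(Σaᵢ − K).
Here Σaᵢ = 42 and K = 3, so p(white) = (9 − 1)/(42 − 3) = 8/39 ≈ 0.205.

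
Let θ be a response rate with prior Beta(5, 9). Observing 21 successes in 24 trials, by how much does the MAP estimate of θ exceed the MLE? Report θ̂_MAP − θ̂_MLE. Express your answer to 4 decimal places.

Posterior is Beta(26, 12); MAP = (26−1)/(38−2) = 25/36 ≈ 0.69444.
MLE ignores the prior: θ̂_MLE = k/n = 21/24 ≈ 0.87500.
Difference = 25/36 − 21/24 = -13/72 ≈ -0.1806.

MAP − MLE = -0.1806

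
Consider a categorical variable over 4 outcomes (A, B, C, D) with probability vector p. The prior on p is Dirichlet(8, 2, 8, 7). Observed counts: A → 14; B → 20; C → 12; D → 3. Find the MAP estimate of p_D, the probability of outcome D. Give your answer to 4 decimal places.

MAP estimate of p_D = 0.1286

The posterior is Dirichlet(αᵢ + nᵢ) = Dirichlet(22, 22, 20, 10).
For a Dirichlet(a₁,…,a_K) with all aᵢ > 1, the mode has j-th component (aⱼ − 1)/(Σaᵢ − K).
Here Σaᵢ = 74 and K = 4, so p_D = (10 − 1)/(74 − 4) = 9/70 ≈ 0.1286.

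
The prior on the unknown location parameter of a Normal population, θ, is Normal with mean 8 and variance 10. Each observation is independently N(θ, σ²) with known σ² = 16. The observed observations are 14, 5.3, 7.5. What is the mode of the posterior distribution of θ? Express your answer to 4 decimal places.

n = 3; x̄ = (14 + 5.3 + 7.5)/3 = 26.8/3 = 134/15 ≈ 8.9333.
For a Normal prior and Normal likelihood with known variance, the posterior is Normal; its mode equals its mean, the precision-weighted average.
Prior precision 1/σ₀² = 1/10 = 0.1; data precision n/σ² = 3/16 = 0.1875.
θ̂ = (0.1·8 + 0.1875·(134/15)) / (0.1 + 0.1875) = 2.475/0.2875 = 198/23 ≈ 8.6087.

θ̂_MAP = 8.6087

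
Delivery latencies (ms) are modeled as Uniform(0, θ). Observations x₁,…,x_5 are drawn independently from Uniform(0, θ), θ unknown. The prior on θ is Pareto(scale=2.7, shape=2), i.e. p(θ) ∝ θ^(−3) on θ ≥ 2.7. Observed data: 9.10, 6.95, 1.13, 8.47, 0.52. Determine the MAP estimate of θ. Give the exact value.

θ̂_MAP = 9.10

The Uniform(0, θ) likelihood is θ^(−n) for θ ≥ max(xᵢ), zero otherwise. Here max(xᵢ) = 9.10.
Posterior ∝ θ^(−3) · θ^(−5) = θ^(−8) on θ ≥ max(2.7, 9.10) = 9.10.
This density is strictly decreasing in θ, so the posterior mode lies at the lower boundary of the support.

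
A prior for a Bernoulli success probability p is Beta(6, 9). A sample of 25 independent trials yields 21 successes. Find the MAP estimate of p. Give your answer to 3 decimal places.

p̂_MAP = 0.684

Prior: Beta(6, 9).
Data: 21 successes in 25 trials. The binomial likelihood contributes p^21(1−p)^4, so the posterior is Beta(6+21, 9+4) = Beta(27, 13).
For Beta(a, b) with a, b > 1 the mode is (a−1)/(a+b−2) = 26/38 ≈ 0.684.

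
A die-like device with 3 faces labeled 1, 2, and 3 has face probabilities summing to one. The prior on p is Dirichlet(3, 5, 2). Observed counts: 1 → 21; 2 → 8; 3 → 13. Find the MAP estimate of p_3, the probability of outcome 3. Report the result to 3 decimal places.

The posterior is Dirichlet(αᵢ + nᵢ) = Dirichlet(24, 13, 15).
For a Dirichlet(a₁,…,a_K) with all aᵢ > 1, the mode has j-th component (aⱼ − 1)/(Σaᵢ − K).
Here Σaᵢ = 52 and K = 3, so p_3 = (15 − 1)/(52 − 3) = 14/49 ≈ 0.286.

MAP estimate: 0.286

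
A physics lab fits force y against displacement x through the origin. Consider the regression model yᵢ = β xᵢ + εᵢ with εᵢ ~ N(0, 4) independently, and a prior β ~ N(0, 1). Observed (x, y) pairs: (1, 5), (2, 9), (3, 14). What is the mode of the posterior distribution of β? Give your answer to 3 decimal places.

β̂_MAP = 3.611

log p(β | y) = −Σ(yᵢ − βxᵢ)²/(2·4) − β²/(2·1) + const.
Setting the derivative to zero: Σxᵢ(yᵢ − βxᵢ)/4 − β/1 = 0, so β = Σxᵢyᵢ / (Σxᵢ² + σ²/τ²).
Σxᵢyᵢ = 1·5 + 2·9 + 3·14 = 65; Σxᵢ² = 14; σ²/τ² = 4.
β̂_MAP = 65 / (14 + 4) = 65/18 ≈ 3.611.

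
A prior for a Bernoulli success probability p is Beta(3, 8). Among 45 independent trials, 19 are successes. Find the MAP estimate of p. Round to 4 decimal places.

p̂_MAP = 0.3889

Prior: Beta(3, 8).
Data: 19 successes in 45 trials. The binomial likelihood contributes p^19(1−p)^26, so the posterior is Beta(3+19, 8+26) = Beta(22, 34).
For Beta(a, b) with a, b > 1 the mode is (a−1)/(a+b−2) = 21/54 ≈ 0.3889.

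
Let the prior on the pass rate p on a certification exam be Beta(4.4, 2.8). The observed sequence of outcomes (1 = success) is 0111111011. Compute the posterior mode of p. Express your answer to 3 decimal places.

Prior: Beta(4.4, 2.8).
Data: 8 successes in 10 trials (from the sequence). The binomial likelihood contributes p^8(1−p)^2, so the posterior is Beta(4.4+8, 2.8+2) = Beta(12.4, 4.8).
For Beta(a, b) with a, b > 1 the mode is (a−1)/(a+b−2) = 11.4/15.2 ≈ 0.750.

p̂_MAP = 0.750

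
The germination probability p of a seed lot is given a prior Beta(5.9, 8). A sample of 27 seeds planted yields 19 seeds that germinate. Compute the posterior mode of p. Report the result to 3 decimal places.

Prior: Beta(5.9, 8).
Data: 19 successes in 27 trials. The binomial likelihood contributes p^19(1−p)^8, so the posterior is Beta(5.9+19, 8+8) = Beta(24.9, 16).
For Beta(a, b) with a, b > 1 the mode is (a−1)/(a+b−2) = 23.9/38.9 ≈ 0.614.

p̂_MAP = 0.614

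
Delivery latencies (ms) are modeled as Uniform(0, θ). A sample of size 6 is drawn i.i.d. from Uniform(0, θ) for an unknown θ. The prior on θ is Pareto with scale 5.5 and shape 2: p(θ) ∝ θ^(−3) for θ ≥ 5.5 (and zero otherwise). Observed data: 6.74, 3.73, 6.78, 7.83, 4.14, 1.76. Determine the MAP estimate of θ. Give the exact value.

The Uniform(0, θ) likelihood is θ^(−n) for θ ≥ max(xᵢ), zero otherwise. Here max(xᵢ) = 7.83.
Posterior ∝ θ^(−3) · θ^(−6) = θ^(−9) on θ ≥ max(5.5, 7.83) = 7.83.
This density is strictly decreasing in θ, so the posterior mode lies at the lower boundary of the support.

θ̂_MAP = 7.83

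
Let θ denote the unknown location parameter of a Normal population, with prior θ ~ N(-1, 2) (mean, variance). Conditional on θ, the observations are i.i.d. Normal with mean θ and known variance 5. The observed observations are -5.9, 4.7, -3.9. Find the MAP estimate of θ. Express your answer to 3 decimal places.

θ̂_MAP = -1.382

n = 3; x̄ = ((-5.9) + 4.7 + (-3.9))/3 = -5.1/3 = -1.7.
For a Normal prior and Normal likelihood with known variance, the posterior is Normal; its mode equals its mean, the precision-weighted average.
Prior precision 1/σ₀² = 1/2 = 0.5; data precision n/σ² = 3/5 = 0.6.
θ̂ = (0.5·(-1) + 0.6·(-1.7)) / (0.5 + 0.6) = (-1.52)/1.1 = -76/55 ≈ -1.382.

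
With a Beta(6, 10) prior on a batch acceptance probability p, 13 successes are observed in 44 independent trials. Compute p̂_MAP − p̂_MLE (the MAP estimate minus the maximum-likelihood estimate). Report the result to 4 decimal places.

MAP − MLE = 0.0149

Posterior is Beta(19, 41); MAP = (19−1)/(60−2) = 18/58 ≈ 0.31034.
MLE ignores the prior: p̂_MLE = k/n = 13/44 ≈ 0.29545.
Difference = 18/58 − 13/44 = 19/1276 ≈ 0.0149.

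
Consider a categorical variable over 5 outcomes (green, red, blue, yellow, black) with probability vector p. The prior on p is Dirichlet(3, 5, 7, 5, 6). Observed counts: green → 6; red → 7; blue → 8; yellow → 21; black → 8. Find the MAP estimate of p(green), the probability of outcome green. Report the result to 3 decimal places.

The posterior is Dirichlet(αᵢ + nᵢ) = Dirichlet(9, 12, 15, 26, 14).
For a Dirichlet(a₁,…,a_K) with all aᵢ > 1, the mode has j-th component (aⱼ − 1)/(Σaᵢ − K).
Here Σaᵢ = 76 and K = 5, so p(green) = (9 − 1)/(76 − 5) = 8/71 ≈ 0.113.

MAP estimate of p(green) = 0.113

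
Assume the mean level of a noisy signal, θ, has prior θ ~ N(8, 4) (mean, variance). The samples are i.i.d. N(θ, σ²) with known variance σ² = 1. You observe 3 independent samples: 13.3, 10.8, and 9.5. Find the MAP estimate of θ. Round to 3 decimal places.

n = 3; x̄ = (13.3 + 10.8 + 9.5)/3 = 33.6/3 = 11.2.
For a Normal prior and Normal likelihood with known variance, the posterior is Normal; its mode equals its mean, the precision-weighted average.
Prior precision 1/σ₀² = 1/4 = 0.25; data precision n/σ² = 3/1 = 3.
θ̂ = (0.25·8 + 3·11.2) / (0.25 + 3) = 35.6/3.25 = 712/65 ≈ 10.954.

θ̂_MAP = 10.954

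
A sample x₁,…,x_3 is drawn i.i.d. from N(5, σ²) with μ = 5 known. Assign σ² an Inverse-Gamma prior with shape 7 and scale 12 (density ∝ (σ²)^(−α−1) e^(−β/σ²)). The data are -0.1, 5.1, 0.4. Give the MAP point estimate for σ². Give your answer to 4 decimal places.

σ̂²_MAP = 3.7463

Sum of squared deviations about the known mean: SS = (-0.1−5)² + (5.1−5)² + (0.4−5)² = 47.18.
The Normal likelihood contributes (σ²)^(−n/2) exp(−SS/(2σ²)), so the posterior is Inverse-Gamma(α + n/2, β + SS/2) = Inverse-Gamma(8.5, 35.59).
The mode of Inverse-Gamma(a, b) is b/(a+1) = 35.59/9.5 ≈ 3.7463.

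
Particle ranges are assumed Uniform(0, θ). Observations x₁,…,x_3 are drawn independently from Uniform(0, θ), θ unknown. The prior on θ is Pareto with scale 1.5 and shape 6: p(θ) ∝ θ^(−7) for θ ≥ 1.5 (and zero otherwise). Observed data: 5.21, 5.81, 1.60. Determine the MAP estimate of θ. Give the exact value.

The Uniform(0, θ) likelihood is θ^(−n) for θ ≥ max(xᵢ), zero otherwise. Here max(xᵢ) = 5.81.
Posterior ∝ θ^(−7) · θ^(−3) = θ^(−10) on θ ≥ max(1.5, 5.81) = 5.81.
This density is strictly decreasing in θ, so the posterior mode lies at the lower boundary of the support.

θ̂_MAP = 5.81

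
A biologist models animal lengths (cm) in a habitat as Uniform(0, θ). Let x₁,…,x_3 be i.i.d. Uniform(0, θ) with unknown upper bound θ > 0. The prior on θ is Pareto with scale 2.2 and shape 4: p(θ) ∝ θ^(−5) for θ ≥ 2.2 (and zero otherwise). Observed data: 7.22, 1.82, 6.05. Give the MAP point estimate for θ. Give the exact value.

The Uniform(0, θ) likelihood is θ^(−n) for θ ≥ max(xᵢ), zero otherwise. Here max(xᵢ) = 7.22.
Posterior ∝ θ^(−5) · θ^(−3) = θ^(−8) on θ ≥ max(2.2, 7.22) = 7.22.
This density is strictly decreasing in θ, so the posterior mode lies at the lower boundary of the support.

θ̂_MAP = 7.22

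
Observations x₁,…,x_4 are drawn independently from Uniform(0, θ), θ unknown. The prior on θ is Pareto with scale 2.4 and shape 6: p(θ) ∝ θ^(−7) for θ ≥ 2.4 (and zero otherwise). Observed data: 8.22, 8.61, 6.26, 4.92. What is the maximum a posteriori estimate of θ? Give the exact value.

θ̂_MAP = 8.61

The Uniform(0, θ) likelihood is θ^(−n) for θ ≥ max(xᵢ), zero otherwise. Here max(xᵢ) = 8.61.
Posterior ∝ θ^(−7) · θ^(−4) = θ^(−11) on θ ≥ max(2.4, 8.61) = 8.61.
This density is strictly decreasing in θ, so the posterior mode lies at the lower boundary of the support.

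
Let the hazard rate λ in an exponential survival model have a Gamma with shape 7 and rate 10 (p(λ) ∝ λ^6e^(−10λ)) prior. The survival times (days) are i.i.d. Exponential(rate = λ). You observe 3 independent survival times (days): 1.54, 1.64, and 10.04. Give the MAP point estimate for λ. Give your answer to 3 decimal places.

The Exponential(rate=λ) likelihood is ∝ λ^n e^(−λΣtᵢ). Here n = 3 and Σtᵢ = 1.54 + 1.64 + 10.04 = 13.22.
Posterior ∝ λ^6e^(−10λ) · λ^3e^(−13.22λ) = λ^9e^(−23.22λ), i.e. Gamma(10, 23.22).
Mode = (a−1)/b = 9/23.22 ≈ 0.388.

λ̂_MAP = 0.388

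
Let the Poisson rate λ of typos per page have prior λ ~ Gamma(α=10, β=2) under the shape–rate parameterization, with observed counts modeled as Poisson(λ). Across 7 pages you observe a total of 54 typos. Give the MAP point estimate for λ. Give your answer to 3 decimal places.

Σxᵢ = 54, n = 7.
Posterior ∝ λ^9e^(−2λ) · λ^54e^(−7λ) = λ^63e^(−9λ), i.e. Gamma(shape=64, rate=9).
The mode of a Gamma(a, b) with a ≥ 1 (shape–rate) is (a−1)/b = 63/9 ≈ 7.000.

λ̂_MAP = 7.000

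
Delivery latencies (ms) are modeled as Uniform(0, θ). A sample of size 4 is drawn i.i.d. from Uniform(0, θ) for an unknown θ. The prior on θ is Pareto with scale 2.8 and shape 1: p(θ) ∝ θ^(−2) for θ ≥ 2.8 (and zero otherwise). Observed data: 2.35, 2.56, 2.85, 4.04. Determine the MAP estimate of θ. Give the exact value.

θ̂_MAP = 4.04

The Uniform(0, θ) likelihood is θ^(−n) for θ ≥ max(xᵢ), zero otherwise. Here max(xᵢ) = 4.04.
Posterior ∝ θ^(−2) · θ^(−4) = θ^(−6) on θ ≥ max(2.8, 4.04) = 4.04.
This density is strictly decreasing in θ, so the posterior mode lies at the lower boundary of the support.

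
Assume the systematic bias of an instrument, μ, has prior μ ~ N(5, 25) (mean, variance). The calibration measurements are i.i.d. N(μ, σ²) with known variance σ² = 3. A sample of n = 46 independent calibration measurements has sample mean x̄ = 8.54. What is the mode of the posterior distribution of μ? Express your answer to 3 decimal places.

μ̂_MAP = 8.531

n = 46, x̄ = 8.54.
For a Normal prior and Normal likelihood with known variance, the posterior is Normal; its mode equals its mean, the precision-weighted average.
Prior precision 1/σ₀² = 1/25 = 0.04; data precision n/σ² = 46/3.
μ̂ = (0.04·5 + (46/3)·8.54) / (0.04 + 46/3) = (9836/75)/(1153/75) = 9836/1153 ≈ 8.531.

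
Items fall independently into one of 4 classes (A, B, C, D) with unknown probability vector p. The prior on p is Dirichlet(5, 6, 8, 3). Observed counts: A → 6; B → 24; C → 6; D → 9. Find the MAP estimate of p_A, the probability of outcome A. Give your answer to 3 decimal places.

The posterior is Dirichlet(αᵢ + nᵢ) = Dirichlet(11, 30, 14, 12).
For a Dirichlet(a₁,…,a_K) with all aᵢ > 1, the mode has j-th component (aⱼ − 1)/(Σaᵢ − K).
Here Σaᵢ = 67 and K = 4, so p_A = (11 − 1)/(67 − 4) = 10/63 ≈ 0.159.

MAP estimate of p_A = 0.159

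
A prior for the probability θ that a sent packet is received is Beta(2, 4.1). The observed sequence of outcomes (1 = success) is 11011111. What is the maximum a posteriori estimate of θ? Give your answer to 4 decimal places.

θ̂_MAP = 0.6612

Prior: Beta(2, 4.1).
Data: 7 successes in 8 trials (from the sequence). The binomial likelihood contributes θ^7(1−θ)^1, so the posterior is Beta(2+7, 4.1+1) = Beta(9, 5.1).
For Beta(a, b) with a, b > 1 the mode is (a−1)/(a+b−2) = 8/12.1 ≈ 0.6612.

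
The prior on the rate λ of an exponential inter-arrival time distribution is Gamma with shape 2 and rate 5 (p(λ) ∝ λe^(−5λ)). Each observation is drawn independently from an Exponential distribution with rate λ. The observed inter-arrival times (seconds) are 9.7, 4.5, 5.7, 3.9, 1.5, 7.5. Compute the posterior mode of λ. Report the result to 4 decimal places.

λ̂_MAP = 0.1852

The Exponential(rate=λ) likelihood is ∝ λ^n e^(−λΣtᵢ). Here n = 6 and Σtᵢ = 9.7 + 4.5 + 5.7 + 3.9 + 1.5 + 7.5 = 32.8.
Posterior ∝ λe^(−5λ) · λ^6e^(−32.8λ) = λ^7e^(−37.8λ), i.e. Gamma(8, 37.8).
Mode = (a−1)/b = 7/37.8 ≈ 0.1852.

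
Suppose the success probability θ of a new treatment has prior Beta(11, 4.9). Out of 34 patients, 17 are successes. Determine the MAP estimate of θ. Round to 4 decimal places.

Prior: Beta(11, 4.9).
Data: 17 successes in 34 trials. The binomial likelihood contributes θ^17(1−θ)^17, so the posterior is Beta(11+17, 4.9+17) = Beta(28, 21.9).
For Beta(a, b) with a, b > 1 the mode is (a−1)/(a+b−2) = 27/47.9 ≈ 0.5637.

θ̂_MAP = 0.5637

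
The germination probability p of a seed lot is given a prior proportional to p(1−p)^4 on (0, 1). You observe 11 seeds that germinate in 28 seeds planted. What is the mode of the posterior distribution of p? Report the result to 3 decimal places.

The prior density ∝ p(1−p)^4 is the kernel of Beta(2, 5).
Data: 11 successes in 28 trials. The binomial likelihood contributes p^11(1−p)^17, so the posterior is Beta(2+11, 5+17) = Beta(13, 22).
For Beta(a, b) with a, b > 1 the mode is (a−1)/(a+b−2) = 12/33 ≈ 0.364.

p̂_MAP = 0.364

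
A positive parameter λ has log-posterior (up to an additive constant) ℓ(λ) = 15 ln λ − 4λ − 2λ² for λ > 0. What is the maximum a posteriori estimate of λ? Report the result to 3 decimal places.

λ̂_MAP = 1.500

ℓ'(λ) = 15/λ − 4 − 4λ. Setting this to zero and multiplying by λ: 4λ² + 4λ − 15 = 0.
λ = (−4 + √(4² + 4·4·15)) / (2·4) = (−4 + √256) / 8 = (−4 + 16)/8 = 3/2.
ℓ''(λ) = −15/λ² − 4 < 0, confirming a maximum.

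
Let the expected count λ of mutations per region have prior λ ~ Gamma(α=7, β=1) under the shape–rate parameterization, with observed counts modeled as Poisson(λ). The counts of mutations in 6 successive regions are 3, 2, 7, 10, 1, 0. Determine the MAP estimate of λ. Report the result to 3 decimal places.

λ̂_MAP = 4.143

Σxᵢ = 3+2+7+10+1+0 = 23, with n = 6.
Posterior ∝ λ^6e^(−1λ) · λ^23e^(−6λ) = λ^29e^(−7λ), i.e. Gamma(shape=30, rate=7).
The mode of a Gamma(a, b) with a ≥ 1 (shape–rate) is (a−1)/b = 29/7 ≈ 4.143.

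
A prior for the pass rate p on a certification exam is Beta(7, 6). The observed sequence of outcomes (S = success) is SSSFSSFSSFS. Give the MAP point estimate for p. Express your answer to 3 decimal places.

Prior: Beta(7, 6).
Data: 8 successes in 11 trials (from the sequence). The binomial likelihood contributes p^8(1−p)^3, so the posterior is Beta(7+8, 6+3) = Beta(15, 9).
For Beta(a, b) with a, b > 1 the mode is (a−1)/(a+b−2) = 14/22 ≈ 0.636.

p̂_MAP = 0.636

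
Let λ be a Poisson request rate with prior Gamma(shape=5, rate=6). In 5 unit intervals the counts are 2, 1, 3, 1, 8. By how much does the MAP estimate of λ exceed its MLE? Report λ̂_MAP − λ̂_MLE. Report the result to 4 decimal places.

MAP − MLE = -1.2727

Σxᵢ = 15. Posterior is Gamma(20, 11); MAP = (20−1)/11 = 19/11 ≈ 1.72727.
MLE = x̄ = 15/5 ≈ 3.00000.
Difference = 19/11 − 15/5 = -14/11 ≈ -1.2727.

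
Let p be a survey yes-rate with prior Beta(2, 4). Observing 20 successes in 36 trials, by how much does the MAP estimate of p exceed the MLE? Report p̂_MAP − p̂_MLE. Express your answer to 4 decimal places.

Posterior is Beta(22, 20); MAP = (22−1)/(42−2) = 21/40 ≈ 0.52500.
MLE ignores the prior: p̂_MLE = k/n = 20/36 ≈ 0.55556.
Difference = 21/40 − 20/36 = -11/360 ≈ -0.0306.

MAP − MLE = -0.0306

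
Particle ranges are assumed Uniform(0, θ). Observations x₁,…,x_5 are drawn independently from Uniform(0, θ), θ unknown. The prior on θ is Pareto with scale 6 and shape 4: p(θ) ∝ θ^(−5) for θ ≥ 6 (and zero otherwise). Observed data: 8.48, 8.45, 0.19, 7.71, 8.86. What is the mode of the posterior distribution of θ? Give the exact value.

The Uniform(0, θ) likelihood is θ^(−n) for θ ≥ max(xᵢ), zero otherwise. Here max(xᵢ) = 8.86.
Posterior ∝ θ^(−5) · θ^(−5) = θ^(−10) on θ ≥ max(6, 8.86) = 8.86.
This density is strictly decreasing in θ, so the posterior mode lies at the lower boundary of the support.

θ̂_MAP = 8.86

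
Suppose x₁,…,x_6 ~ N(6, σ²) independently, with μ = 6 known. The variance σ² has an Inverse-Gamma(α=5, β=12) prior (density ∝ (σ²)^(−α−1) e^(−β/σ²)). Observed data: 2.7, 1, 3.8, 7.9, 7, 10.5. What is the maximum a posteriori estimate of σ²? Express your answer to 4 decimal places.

Sum of squared deviations about the known mean: SS = (2.7−6)² + (1−6)² + (3.8−6)² + (7.9−6)² + (7−6)² + (10.5−6)² = 65.59.
The Normal likelihood contributes (σ²)^(−n/2) exp(−SS/(2σ²)), so the posterior is Inverse-Gamma(α + n/2, β + SS/2) = Inverse-Gamma(8, 44.795).
The mode of Inverse-Gamma(a, b) is b/(a+1) = 44.795/9 ≈ 4.9772.

σ̂²_MAP = 4.9772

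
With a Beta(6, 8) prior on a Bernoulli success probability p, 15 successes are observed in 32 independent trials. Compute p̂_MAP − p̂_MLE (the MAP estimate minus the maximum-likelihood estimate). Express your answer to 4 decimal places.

Posterior is Beta(21, 25); MAP = (21−1)/(46−2) = 20/44 ≈ 0.45455.
MLE ignores the prior: p̂_MLE = k/n = 15/32 ≈ 0.46875.
Difference = 20/44 − 15/32 = -5/352 ≈ -0.0142.

MAP − MLE = -0.0142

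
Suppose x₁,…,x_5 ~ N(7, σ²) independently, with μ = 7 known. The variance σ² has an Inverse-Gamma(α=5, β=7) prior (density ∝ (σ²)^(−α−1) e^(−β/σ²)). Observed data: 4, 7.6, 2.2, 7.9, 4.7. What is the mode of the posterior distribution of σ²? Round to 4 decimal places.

Sum of squared deviations about the known mean: SS = (4−7)² + (7.6−7)² + (2.2−7)² + (7.9−7)² + (4.7−7)² = 38.5.
The Normal likelihood contributes (σ²)^(−n/2) exp(−SS/(2σ²)), so the posterior is Inverse-Gamma(α + n/2, β + SS/2) = Inverse-Gamma(7.5, 26.25).
The mode of Inverse-Gamma(a, b) is b/(a+1) = 26.25/8.5 ≈ 3.0882.

σ̂²_MAP = 3.0882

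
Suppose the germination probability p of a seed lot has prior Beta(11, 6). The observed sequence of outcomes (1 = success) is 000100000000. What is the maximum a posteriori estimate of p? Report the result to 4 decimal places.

p̂_MAP = 0.4074

Prior: Beta(11, 6).
Data: 1 success in 12 trials (from the sequence). The binomial likelihood contributes p(1−p)^11, so the posterior is Beta(11+1, 6+11) = Beta(12, 17).
For Beta(a, b) with a, b > 1 the mode is (a−1)/(a+b−2) = 11/27 ≈ 0.4074.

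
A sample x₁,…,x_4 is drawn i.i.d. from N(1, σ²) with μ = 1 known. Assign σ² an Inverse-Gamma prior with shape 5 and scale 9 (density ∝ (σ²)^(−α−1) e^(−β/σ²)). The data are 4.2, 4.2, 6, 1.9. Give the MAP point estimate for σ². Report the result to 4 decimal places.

σ̂²_MAP = 4.0181

Sum of squared deviations about the known mean: SS = (4.2−1)² + (4.2−1)² + (6−1)² + (1.9−1)² = 46.29.
The Normal likelihood contributes (σ²)^(−n/2) exp(−SS/(2σ²)), so the posterior is Inverse-Gamma(α + n/2, β + SS/2) = Inverse-Gamma(7, 32.145).
The mode of Inverse-Gamma(a, b) is b/(a+1) = 32.145/8 ≈ 4.0181.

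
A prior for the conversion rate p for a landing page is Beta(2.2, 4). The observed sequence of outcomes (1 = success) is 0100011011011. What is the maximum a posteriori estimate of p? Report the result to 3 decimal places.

Prior: Beta(2.2, 4).
Data: 7 successes in 13 trials (from the sequence). The binomial likelihood contributes p^7(1−p)^6, so the posterior is Beta(2.2+7, 4+6) = Beta(9.2, 10).
For Beta(a, b) with a, b > 1 the mode is (a−1)/(a+b−2) = 8.2/17.2 ≈ 0.477.

p̂_MAP = 0.477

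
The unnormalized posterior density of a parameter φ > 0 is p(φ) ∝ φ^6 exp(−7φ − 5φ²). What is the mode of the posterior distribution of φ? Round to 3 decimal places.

ℓ'(φ) = 6/φ − 7 − 10φ. Setting this to zero and multiplying by φ: 10φ² + 7φ − 6 = 0.
φ = (−7 + √(7² + 4·10·6)) / (2·10) = (−7 + √289) / 20 = (−7 + 17)/20 = 1/2.
ℓ''(φ) = −6/φ² − 10 < 0, confirming a maximum.

φ̂_MAP = 0.500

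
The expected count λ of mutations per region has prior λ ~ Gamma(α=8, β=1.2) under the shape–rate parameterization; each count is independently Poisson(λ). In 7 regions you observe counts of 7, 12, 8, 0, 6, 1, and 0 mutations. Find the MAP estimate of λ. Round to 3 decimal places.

Σxᵢ = 7+12+8+0+6+1+0 = 34, with n = 7.
Posterior ∝ λ^7e^(−1.2λ) · λ^34e^(−7λ) = λ^41e^(−8.2λ), i.e. Gamma(shape=42, rate=8.2).
The mode of a Gamma(a, b) with a ≥ 1 (shape–rate) is (a−1)/b = 41/8.2 ≈ 5.000.

λ̂_MAP = 5.000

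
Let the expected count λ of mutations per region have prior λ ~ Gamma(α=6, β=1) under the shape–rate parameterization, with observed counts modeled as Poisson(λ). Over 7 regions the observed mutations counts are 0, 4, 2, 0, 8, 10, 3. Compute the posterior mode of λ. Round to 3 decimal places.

Σxᵢ = 0+4+2+0+8+10+3 = 27, with n = 7.
Posterior ∝ λ^5e^(−1λ) · λ^27e^(−7λ) = λ^32e^(−8λ), i.e. Gamma(shape=33, rate=8).
The mode of a Gamma(a, b) with a ≥ 1 (shape–rate) is (a−1)/b = 32/8 ≈ 4.000.

λ̂_MAP = 4.000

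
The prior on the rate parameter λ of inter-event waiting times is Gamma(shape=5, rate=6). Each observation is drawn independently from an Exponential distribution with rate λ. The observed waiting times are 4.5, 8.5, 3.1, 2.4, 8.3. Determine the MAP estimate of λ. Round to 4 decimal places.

λ̂_MAP = 0.2744

The Exponential(rate=λ) likelihood is ∝ λ^n e^(−λΣtᵢ). Here n = 5 and Σtᵢ = 4.5 + 8.5 + 3.1 + 2.4 + 8.3 = 26.8.
Posterior ∝ λ^4e^(−6λ) · λ^5e^(−26.8λ) = λ^9e^(−32.8λ), i.e. Gamma(10, 32.8).
Mode = (a−1)/b = 9/32.8 ≈ 0.2744.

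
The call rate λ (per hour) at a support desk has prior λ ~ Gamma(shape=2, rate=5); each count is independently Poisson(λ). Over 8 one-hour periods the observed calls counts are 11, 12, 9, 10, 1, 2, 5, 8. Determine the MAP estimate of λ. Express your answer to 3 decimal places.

λ̂_MAP = 4.538

Σxᵢ = 11+12+9+10+1+2+5+8 = 58, with n = 8.
Posterior ∝ λe^(−5λ) · λ^58e^(−8λ) = λ^59e^(−13λ), i.e. Gamma(shape=60, rate=13).
The mode of a Gamma(a, b) with a ≥ 1 (shape–rate) is (a−1)/b = 59/13 ≈ 4.538.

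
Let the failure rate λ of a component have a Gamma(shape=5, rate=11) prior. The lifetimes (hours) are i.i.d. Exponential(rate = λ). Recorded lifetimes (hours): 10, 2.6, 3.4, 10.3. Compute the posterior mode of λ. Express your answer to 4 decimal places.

The Exponential(rate=λ) likelihood is ∝ λ^n e^(−λΣtᵢ). Here n = 4 and Σtᵢ = 10 + 2.6 + 3.4 + 10.3 = 26.3.
Posterior ∝ λ^4e^(−11λ) · λ^4e^(−26.3λ) = λ^8e^(−37.3λ), i.e. Gamma(9, 37.3).
Mode = (a−1)/b = 8/37.3 ≈ 0.2145.

λ̂_MAP = 0.2145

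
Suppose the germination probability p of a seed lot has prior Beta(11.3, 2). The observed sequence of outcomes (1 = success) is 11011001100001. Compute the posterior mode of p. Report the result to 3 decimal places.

p̂_MAP = 0.684

Prior: Beta(11.3, 2).
Data: 7 successes in 14 trials (from the sequence). The binomial likelihood contributes p^7(1−p)^7, so the posterior is Beta(11.3+7, 2+7) = Beta(18.3, 9).
For Beta(a, b) with a, b > 1 the mode is (a−1)/(a+b−2) = 17.3/25.3 ≈ 0.684.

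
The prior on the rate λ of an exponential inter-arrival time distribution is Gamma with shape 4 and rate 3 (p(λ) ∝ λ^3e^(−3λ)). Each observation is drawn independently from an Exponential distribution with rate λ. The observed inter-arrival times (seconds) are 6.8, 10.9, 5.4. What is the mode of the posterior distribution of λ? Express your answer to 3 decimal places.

The Exponential(rate=λ) likelihood is ∝ λ^n e^(−λΣtᵢ). Here n = 3 and Σtᵢ = 6.8 + 10.9 + 5.4 = 23.1.
Posterior ∝ λ^3e^(−3λ) · λ^3e^(−23.1λ) = λ^6e^(−26.1λ), i.e. Gamma(7, 26.1).
Mode = (a−1)/b = 6/26.1 ≈ 0.230.

λ̂_MAP = 0.230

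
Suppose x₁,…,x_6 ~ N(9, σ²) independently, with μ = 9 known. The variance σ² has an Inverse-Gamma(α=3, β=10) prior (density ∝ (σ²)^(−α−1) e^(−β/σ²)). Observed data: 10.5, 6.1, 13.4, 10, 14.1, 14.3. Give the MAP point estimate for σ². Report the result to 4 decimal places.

Sum of squared deviations about the known mean: SS = (10.5−9)² + (6.1−9)² + (13.4−9)² + (10−9)² + (14.1−9)² + (14.3−9)² = 85.12.
The Normal likelihood contributes (σ²)^(−n/2) exp(−SS/(2σ²)), so the posterior is Inverse-Gamma(α + n/2, β + SS/2) = Inverse-Gamma(6, 52.56).
The mode of Inverse-Gamma(a, b) is b/(a+1) = 52.56/7 ≈ 7.5086.

σ̂²_MAP = 7.5086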